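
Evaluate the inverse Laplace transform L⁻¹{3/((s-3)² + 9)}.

Using frequency shift, L⁻¹{3/((s-3)² + 9)} = e^(3t)·sin(3t)

Final answer: e^(3t)·sin(3t)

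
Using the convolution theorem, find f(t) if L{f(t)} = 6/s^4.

6/s^4 = (6/s)·(1/s^3) = L{6}·L{t^2/2}. By convolution, f(t) = 6*t^2/2 = ∫₀ᵗ 6·τ^2/2 dτ = 6·t^3/6

Final answer: 6·t^3/6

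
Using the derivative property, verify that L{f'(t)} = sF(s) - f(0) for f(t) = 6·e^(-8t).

f'(t) = -48e^(-8t). Direct: L{f'(t)} = -48/(s+8). Property: s·6/(s+8) - 6 = (6s - 6(s+8))/(s+8) = -48/(s+8). ✓

Final answer: -48/(s+8)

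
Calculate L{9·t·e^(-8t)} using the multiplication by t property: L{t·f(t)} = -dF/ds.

Using L{t^n·e^(at)} = n!/(s-a)^(n+1), L{t·e^(-8t)} = 1/(s+8)^2, so L{9·t·e^(-8t)} = 9·1/(s+8)^2 = 9/(s+8)^2

Final answer: 9/(s+8)^2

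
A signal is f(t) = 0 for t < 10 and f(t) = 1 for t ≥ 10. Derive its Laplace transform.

f(t) = u(t-10). L{u(t-10)} = e^(-10s)/s, so L{f(t)} = e^(-10s)/s

Final answer: e^(-10s)/s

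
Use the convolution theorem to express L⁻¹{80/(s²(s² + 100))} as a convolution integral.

80/(s²(s² + 100)) = (1/s²)·(80/(s² + 100)) = L{t}·L{8·sin(10t)}. So f(t) = t*(8·sin(10t)) = ∫₀ᵗ 8τ·sin(10(t-τ)) dτ

Final answer: ∫₀ᵗ 8τ·sin(10(t-τ)) dτ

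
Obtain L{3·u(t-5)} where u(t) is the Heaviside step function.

L{u(t-a)} = e^(-as)/s. Here a=5, so L{u(t-5)} = e^(-5s)/s, and L{3·u(t-5)} = 3·e^(-5s)/s

Final answer: 3·e^(-5s)/s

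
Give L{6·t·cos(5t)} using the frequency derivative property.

L{cos(5t)} = s/(s² + 25). Derivative: d/ds[s/(s² + 25)] = [(s² + 25) - s·2s]/(s² + 25)² = (25 - s²)/(s² + 25)². So L{t·cos(5t)} = -F'(s) = (s² - 25)/(s² + 25)². Then L{6·t·cos(5t)} = 6·(s² - 25)/(s² + 25)²

Final answer: 6·(s² - 25)/(s² + 25)²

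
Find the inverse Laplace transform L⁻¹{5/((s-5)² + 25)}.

Using frequency shift, L⁻¹{5/((s-5)² + 25)} = e^(5t)·sin(5t)

Final answer: e^(5t)·sin(5t)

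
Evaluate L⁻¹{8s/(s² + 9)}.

This is the form c·s/(s² + a²) with a = 3, c = 8. L⁻¹ = 8·cos(3t)

Final answer: 8·cos(3t)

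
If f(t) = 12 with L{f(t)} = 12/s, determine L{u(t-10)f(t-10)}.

Time shift theorem: L{u(t-a)f(t-a)} = e^(-as)F(s). Here a=10, F(s) = 12/s, so L{u(t-10)f(t-10)} = e^(-10s)·12/s

Final answer: e^(-10s)·12/s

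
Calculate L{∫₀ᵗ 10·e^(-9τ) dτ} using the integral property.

L{∫₀ᵗ f(τ)dτ} = F(s)/s with F(s) = 10/(s+9), so L{∫₀ᵗ 10·e^(-9τ) dτ} = 10/(s(s+9))

Final answer: 10/(s(s+9))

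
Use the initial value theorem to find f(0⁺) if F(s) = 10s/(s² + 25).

f(0⁺) = lim_{s→∞} s·10s/(s² + 25) = lim_{s→∞} 10s²/(s² + 25) = 10

Final answer: 10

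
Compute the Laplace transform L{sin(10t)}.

L{sin(ωt)} = ω/(s² + ω²), so L{sin(10t)} = 10/(s² + 100)

Final answer: 10/(s² + 100)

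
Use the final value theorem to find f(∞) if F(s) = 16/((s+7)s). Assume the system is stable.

f(∞) = lim_{s→0} sF(s) = lim_{s→0} 16/(s+7) = 16/7

Final answer: 16/7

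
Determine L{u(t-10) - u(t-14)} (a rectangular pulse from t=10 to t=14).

L{u(t-a)} = e^(-as)/s. L{u(t-10) - u(t-14)} = (e^(-10s) - e^(-14s))/s

Final answer: (e^(-10s) - e^(-14s))/s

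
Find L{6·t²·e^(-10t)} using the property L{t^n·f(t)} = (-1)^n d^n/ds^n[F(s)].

L{e^(-10t)} = 1/(s+10). d/ds[1/(s+10)] = -1/(s+10)². d²/ds²[1/(s+10)] = 2/(s+10)³. So L{t²·e^(-10t)} = (-1)² · 2/(s+10)³ = 2/(s+10)³. Then L{6·t²·e^(-10t)} = 6·2/(s+10)³ = 12/(s+10)³

Final answer: 12/(s+10)³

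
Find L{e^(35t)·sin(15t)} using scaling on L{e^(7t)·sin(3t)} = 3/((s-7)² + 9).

Scaling with a=5: L{e^(35t)·sin(15t)} = (1/5) · 3/((s/5-7)² + 9). Simplifying: 15/((s-35)² + 225)

Final answer: 15/((s-35)² + 225)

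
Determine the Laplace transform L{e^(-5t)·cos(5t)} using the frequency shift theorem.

Frequency shift: L{e^(at)f(t)} = F(s-a). L{e^(-5t)·cos(5t)} = (s+5)/((s+5)² + 25)

Final answer: (s+5)/((s+5)² + 25)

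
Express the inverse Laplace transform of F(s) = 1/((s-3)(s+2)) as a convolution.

1/((s-3)(s+2)) = (1/(s-3))·(1/(s+2)) = L{e^(3t)}·L{e^(-2t)}. So f(t) = e^(3t)*e^(-2t) = ∫₀ᵗ e^(3τ)·e^(-2(t-τ)) dτ

Final answer: ∫₀ᵗ e^(3τ)·e^(-2(t-τ)) dτ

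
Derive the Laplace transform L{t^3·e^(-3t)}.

L{t^n·e^(at)} = n!/(s-a)^(n+1), so L{t^3·e^(-3t)} = 6/(s+3)^4

Final answer: 6/(s+3)^4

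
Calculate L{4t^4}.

L{t^n} = n!/s^(n+1). So L{4t^4} = 4·4!/s^5 = 96/s^5

Final answer: 96/s^5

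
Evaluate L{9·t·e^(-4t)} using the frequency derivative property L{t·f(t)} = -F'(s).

L{e^(-4t)} = 1/(s+4). By frequency derivative: L{t·e^(-4t)} = -d/ds[1/(s+4)] = -(-1)/(s+4)² = 1/(s+4)². Then L{9·t·e^(-4t)} = 9·1/(s+4)² = 9/(s+4)²

Final answer: 9/(s+4)²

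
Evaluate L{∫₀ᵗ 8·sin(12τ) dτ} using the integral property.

L{∫₀ᵗ f(τ)dτ} = F(s)/s with F(s) = 96/(s² + 144), so the result is (96/(s² + 144))/s = 96/(s(s² + 144))

Final answer: 96/(s(s² + 144))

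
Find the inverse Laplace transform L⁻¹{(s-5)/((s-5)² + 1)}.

Using frequency shift, L⁻¹{(s-5)/((s-5)² + 1)} = e^(5t)·cos(t)

Final answer: e^(5t)·cos(t)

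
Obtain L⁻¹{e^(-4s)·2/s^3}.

L⁻¹{2/s^3} = t^2. By the time shift theorem, L⁻¹{e^(-as)F(s)} = u(t-a)f(t-a) with a=4, so L⁻¹{e^(-4s)·2/s^3} = u(t-4)·(t-4)^2

Final answer: u(t-4)·(t-4)^2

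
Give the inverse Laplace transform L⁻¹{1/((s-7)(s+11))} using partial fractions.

Decompose: A/(s-7) + B/(s+11). A = 1/18, B = -1/18. f(t) = (e^(7t) - e^(-11t))/18

Final answer: (e^(7t) - e^(-11t))/18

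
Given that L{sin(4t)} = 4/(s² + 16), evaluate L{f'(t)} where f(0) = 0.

L{f'(t)} = s·F(s) - f(0) = s·4/(s² + 16) - 0 = 4s/(s² + 16)

Final answer: 4s/(s² + 16)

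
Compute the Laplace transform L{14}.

L{14} = 14 · L{1} = 14/s

Final answer: 14/s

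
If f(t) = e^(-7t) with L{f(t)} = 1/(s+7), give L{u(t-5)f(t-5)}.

Time shift theorem: L{u(t-a)f(t-a)} = e^(-as)F(s). Here a=5, F(s) = 1/(s+7), so L{u(t-5)f(t-5)} = e^(-5s)·1/(s+7)

Final answer: e^(-5s)·1/(s+7)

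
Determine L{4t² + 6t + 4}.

L{4t² + 6t + 4} = 4·2/s³ + 6/s² + 4/s = 8/s³ + 6/s² + 4/s

Final answer: 8/s³ + 6/s² + 4/s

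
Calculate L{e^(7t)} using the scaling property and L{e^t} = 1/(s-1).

Using L{f(at)} = (1/a)F(s/a) with a=7 and f(t) = e^t: L{e^(7t)} = (1/7) · 1/((s/7)-1) = (1/7) · 7/(s-7) = 1/(s-7)

Final answer: 1/(s-7)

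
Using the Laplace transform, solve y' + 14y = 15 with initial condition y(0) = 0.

sY + 14Y = 15/s. Y = 15/(s(s+14)). Partial fractions: Y = 15/14/s - 15/14/(s+14)

Final answer: y(t) = 15/14(1 - e^(-14t))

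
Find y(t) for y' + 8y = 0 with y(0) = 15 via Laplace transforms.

L{y'} + 8L{y} = 0. sY - 15 + 8Y = 0. Y(s+8) = 15. Y = 15/(s+8)

Final answer: y(t) = 15e^(-8t)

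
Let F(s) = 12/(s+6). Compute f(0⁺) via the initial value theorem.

f(0⁺) = lim_{s→∞} s·12/(s+6) = lim_{s→∞} 12s/(s+6) = 12

Final answer: 12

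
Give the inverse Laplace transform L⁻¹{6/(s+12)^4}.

L⁻¹{n!/(s-a)^(n+1)} = t^n·e^(at), so L⁻¹{6/(s+12)^4} = t^3·e^(-12t)

Final answer: t^3·e^(-12t)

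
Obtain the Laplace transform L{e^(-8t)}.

L{e^(at)} = 1/(s-a), so L{e^(-8t)} = 1/(s+8)

Final answer: 1/(s+8)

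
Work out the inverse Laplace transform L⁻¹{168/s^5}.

L⁻¹{n!/s^(n+1)} = t^n with n=4. So L⁻¹{24/s^5} = t^4, and L⁻¹{168/s^5} = (168/24)·t^4 = 7·t^4

Final answer: 7·t^4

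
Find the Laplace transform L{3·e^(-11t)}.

L{e^(at)} = 1/(s-a), so L{e^(-11t)} = 1/(s+11). Then L{3·e^(-11t)} = 3/(s+11)

Final answer: 3/(s+11)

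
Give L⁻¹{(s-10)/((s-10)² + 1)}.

Using frequency shift: L⁻¹{(s-a)/((s-a)² + b²)} = e^(at)cos(bt). Here a=10, b=1

Final answer: e^(10t)·cos(t)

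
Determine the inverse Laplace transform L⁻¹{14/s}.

L⁻¹{c/s} = c, so L⁻¹{14/s} = 14

Final answer: 14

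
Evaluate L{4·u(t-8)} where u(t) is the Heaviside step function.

L{u(t-a)} = e^(-as)/s. Here a=8, so L{u(t-8)} = e^(-8s)/s, and L{4·u(t-8)} = 4·e^(-8s)/s

Final answer: 4·e^(-8s)/s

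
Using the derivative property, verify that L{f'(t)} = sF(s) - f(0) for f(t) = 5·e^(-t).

f'(t) = -5e^(-t). Direct: L{f'(t)} = -5/(s+1). Property: s·5/(s+1) - 5 = (5s - 5(s+1))/(s+1) = -5/(s+1). ✓

Final answer: -5/(s+1)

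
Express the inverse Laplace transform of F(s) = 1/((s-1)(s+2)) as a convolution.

1/((s-1)(s+2)) = (1/(s-1))·(1/(s+2)) = L{e^t}·L{e^(-2t)}. So f(t) = e^t*e^(-2t) = ∫₀ᵗ e^(τ)·e^(-2(t-τ)) dτ

Final answer: ∫₀ᵗ e^(τ)·e^(-2(t-τ)) dτ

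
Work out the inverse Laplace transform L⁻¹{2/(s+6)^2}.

L⁻¹{n!/(s-a)^(n+1)} = t^n·e^(at) with n=1, a=-6. So L⁻¹{1/(s+6)^2} = t·e^(-6t), and L⁻¹{2/(s+6)^2} = (2/1)·t·e^(-6t) = 2·t·e^(-6t)

Final answer: 2·t·e^(-6t)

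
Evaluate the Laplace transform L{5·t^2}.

L{t^n} = n!/s^(n+1), so L{t^2} = 2/s^3. Then L{5·t^2} = 5·2/s^3 = 10/s^3

Final answer: 10/s^3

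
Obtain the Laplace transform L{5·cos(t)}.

L{cos(ωt)} = s/(s² + ω²), so L{cos(t)} = s/(s² + 1). Then L{5·cos(t)} = 5·s/(s² + 1) = 5s/(s² + 1)

Final answer: 5s/(s² + 1)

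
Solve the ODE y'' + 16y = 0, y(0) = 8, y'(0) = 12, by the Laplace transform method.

L{y''} + 16L{y} = 0. s²Y - 8s - 12 + 16Y = 0. Y(s² + 16) = 8s + 12. Y = (8s + 12)/(s² + 16). Inverting: y(t) = 8cos(4t) + 3sin(4t)

Final answer: y(t) = 8cos(4t) + 3sin(4t)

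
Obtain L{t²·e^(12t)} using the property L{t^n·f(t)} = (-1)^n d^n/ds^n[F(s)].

L{e^(12t)} = 1/(s-12). d/ds[1/(s-12)] = -1/(s-12)². d²/ds²[1/(s-12)] = 2/(s-12)³. So L{t²·e^(12t)} = (-1)² · 2/(s-12)³ = 2/(s-12)³

Final answer: 2/(s-12)³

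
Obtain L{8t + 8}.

L{8t + 8} = 8·L{t} + 8·L{1} = 8/s² + 8/s

Final answer: 8/s² + 8/s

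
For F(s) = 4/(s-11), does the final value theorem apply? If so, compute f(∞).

sF(s) = 4s/(s-11) has a pole at s = 11 in the right half-plane. Theorem does NOT apply (unstable system; f(t) = 4·e^(11t) grows without bound).

Final answer: Not applicable (unstable)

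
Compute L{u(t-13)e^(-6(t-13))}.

u(t-a)f(t-a) with f(t)=e^(-6t). L{e^(-6t)} = 1/(s+6). By time shift: e^(-13s)/(s+6)

Final answer: e^(-13s)/(s+6)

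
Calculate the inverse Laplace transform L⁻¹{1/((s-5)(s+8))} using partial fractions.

Decompose: A/(s-5) + B/(s+8). A = 1/13, B = -1/13. f(t) = (e^(5t) - e^(-8t))/13

Final answer: (e^(5t) - e^(-8t))/13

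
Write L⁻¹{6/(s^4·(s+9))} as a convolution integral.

6/(s^4·(s+9)) = (6/s^4)·(1/(s+9)) = L{t^3}·L{e^(-9t)}. So f(t) = t^3*e^(-9t) = ∫₀ᵗ τ^3·e^(-9(t-τ)) dτ

Final answer: ∫₀ᵗ τ^3·e^(-9(t-τ)) dτ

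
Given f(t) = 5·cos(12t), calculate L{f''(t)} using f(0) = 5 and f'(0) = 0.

F(s) = 5s/(s² + 144). L{f''(t)} = s²F(s) - sf(0) - f'(0) = 5s³/(s² + 144) - 5s = (5s³ - 5s(s² + 144))/(s² + 144) = -720s/(s² + 144)

Final answer: -720s/(s² + 144)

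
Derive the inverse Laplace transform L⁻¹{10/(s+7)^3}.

L⁻¹{n!/(s-a)^(n+1)} = t^n·e^(at) with n=2, a=-7. So L⁻¹{2/(s+7)^3} = t^2·e^(-7t), and L⁻¹{10/(s+7)^3} = (10/2)·t^2·e^(-7t) = 5·t^2·e^(-7t)

Final answer: 5·t^2·e^(-7t)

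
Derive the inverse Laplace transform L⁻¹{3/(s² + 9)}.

L⁻¹{3/(s² + 9)} = sin(3t)

Final answer: sin(3t)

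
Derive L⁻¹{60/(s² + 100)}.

This is the form c·a/(s² + a²) with a = 10, c = 6. L⁻¹ = 6·sin(10t)

Final answer: 6·sin(10t)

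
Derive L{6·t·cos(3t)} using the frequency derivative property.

L{cos(3t)} = s/(s² + 9). Derivative: d/ds[s/(s² + 9)] = [(s² + 9) - s·2s]/(s² + 9)² = (9 - s²)/(s² + 9)². So L{t·cos(3t)} = -F'(s) = (s² - 9)/(s² + 9)². Then L{6·t·cos(3t)} = 6·(s² - 9)/(s² + 9)²

Final answer: 6·(s² - 9)/(s² + 9)²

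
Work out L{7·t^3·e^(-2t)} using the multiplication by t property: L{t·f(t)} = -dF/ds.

Using L{t^n·e^(at)} = n!/(s-a)^(n+1), L{t^3·e^(-2t)} = 6/(s+2)^4, so L{7·t^3·e^(-2t)} = 7·6/(s+2)^4 = 42/(s+2)^4

Final answer: 42/(s+2)^4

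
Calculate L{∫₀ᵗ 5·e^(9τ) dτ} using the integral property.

L{∫₀ᵗ f(τ)dτ} = F(s)/s with F(s) = 5/(s-9), so L{∫₀ᵗ 5·e^(9τ) dτ} = 5/(s(s-9))

Final answer: 5/(s(s-9))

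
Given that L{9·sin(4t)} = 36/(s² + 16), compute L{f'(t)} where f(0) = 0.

L{f'(t)} = s·F(s) - f(0) = s·36/(s² + 16) - 0 = 36s/(s² + 16)

Final answer: 36s/(s² + 16)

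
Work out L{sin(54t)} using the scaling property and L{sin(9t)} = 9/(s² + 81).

Using L{f(at)} = (1/a)F(s/a) with a=6: L{sin(54t)} = (1/6) · 9/((s/6)² + 81) = (1/6) · 9·36/(s² + 2916) = 54/(s² + 2916)

Final answer: 54/(s² + 2916)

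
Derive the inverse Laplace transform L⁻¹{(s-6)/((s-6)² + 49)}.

Using frequency shift, L⁻¹{(s-6)/((s-6)² + 49)} = e^(6t)·cos(7t)

Final answer: e^(6t)·cos(7t)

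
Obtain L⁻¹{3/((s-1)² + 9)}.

Form: b/((s-a)² + b²) → e^(at)sin(bt). With a=1, b=3

Final answer: e^t·sin(3t)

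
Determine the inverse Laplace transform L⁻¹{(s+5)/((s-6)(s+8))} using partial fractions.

Using partial fractions, f(t) = (11e^(6t) + 3e^(-8t))/14

Final answer: (11e^(6t) + 3e^(-8t))/14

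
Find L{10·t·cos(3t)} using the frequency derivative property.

L{cos(3t)} = s/(s² + 9). Derivative: d/ds[s/(s² + 9)] = [(s² + 9) - s·2s]/(s² + 9)² = (9 - s²)/(s² + 9)². So L{t·cos(3t)} = -F'(s) = (s² - 9)/(s² + 9)². Then L{10·t·cos(3t)} = 10·(s² - 9)/(s² + 9)²

Final answer: 10·(s² - 9)/(s² + 9)²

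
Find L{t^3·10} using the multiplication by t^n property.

L{10} = 10/s. d^1/ds^1[1/s] = -1/s². d^2/ds^2[1/s] = 2/s^3. d^3/ds^3[1/s] = -6/s^4. So L{t^3} = (-1)^{3}·-6/s^4 = 6/s^4. Then L{t^3·10} = 10·6/s^4 = 60/s^4

Final answer: 60/s^4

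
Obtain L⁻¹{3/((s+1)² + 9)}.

Form: b/((s-a)² + b²) → e^(at)sin(bt). With a=-1, b=3

Final answer: e^(-t)·sin(3t)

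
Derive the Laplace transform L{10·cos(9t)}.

L{cos(ωt)} = s/(s² + ω²), so L{cos(9t)} = s/(s² + 81). Then L{10·cos(9t)} = 10·s/(s² + 81) = 10s/(s² + 81)

Final answer: 10s/(s² + 81)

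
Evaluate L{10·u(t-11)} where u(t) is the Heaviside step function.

L{u(t-a)} = e^(-as)/s. Here a=11, so L{u(t-11)} = e^(-11s)/s, and L{10·u(t-11)} = 10·e^(-11s)/s

Final answer: 10·e^(-11s)/s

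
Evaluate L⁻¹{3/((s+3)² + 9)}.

Form: b/((s-a)² + b²) → e^(at)sin(bt). With a=-3, b=3

Final answer: e^(-3t)·sin(3t)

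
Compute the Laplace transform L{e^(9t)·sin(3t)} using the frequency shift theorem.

Frequency shift: L{e^(at)f(t)} = F(s-a). L{e^(9t)·sin(3t)} = 3/((s-9)² + 9)

Final answer: 3/((s-9)² + 9)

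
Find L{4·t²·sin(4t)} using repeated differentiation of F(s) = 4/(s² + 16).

F(s) = 4/(s² + 16). F'(s) = -8s/(s² + 16)². F''(s) = -8(16 - 3s²)/(s² + 16)³ = (24s² - 128)/(s² + 16)³. So L{t²·sin(4t)} = (-1)² F''(s) = (24s² - 128)/(s² + 16)³. Then L{4·t²·sin(4t)} = 4·(24s² - 128)/(s² + 16)³ = (96s² - 512)/(s² + 16)³

Final answer: (96s² - 512)/(s² + 16)³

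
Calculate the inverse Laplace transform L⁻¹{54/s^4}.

L⁻¹{n!/s^(n+1)} = t^n with n=3. So L⁻¹{6/s^4} = t^3, and L⁻¹{54/s^4} = (54/6)·t^3 = 9·t^3

Final answer: 9·t^3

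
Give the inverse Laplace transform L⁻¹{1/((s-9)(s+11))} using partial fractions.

Decompose: A/(s-9) + B/(s+11). A = 1/20, B = -1/20. f(t) = (e^(9t) - e^(-11t))/20

Final answer: (e^(9t) - e^(-11t))/20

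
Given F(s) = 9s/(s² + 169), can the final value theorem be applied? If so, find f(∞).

The final value theorem requires all poles of sF(s) in the left half-plane. sF(s) = 9s²/(s² + 169) has poles at s = ±13i (imaginary axis). Theorem does NOT apply (oscillatory system).

Final answer: Not applicable (oscillatory)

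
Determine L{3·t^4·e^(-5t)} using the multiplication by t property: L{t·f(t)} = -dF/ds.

Using L{t^n·e^(at)} = n!/(s-a)^(n+1), L{t^4·e^(-5t)} = 24/(s+5)^5, so L{3·t^4·e^(-5t)} = 3·24/(s+5)^5 = 72/(s+5)^5

Final answer: 72/(s+5)^5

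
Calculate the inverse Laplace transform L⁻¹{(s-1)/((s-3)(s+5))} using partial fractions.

Using partial fractions, f(t) = (2e^(3t) + 6e^(-5t))/8

Final answer: (2e^(3t) + 6e^(-5t))/8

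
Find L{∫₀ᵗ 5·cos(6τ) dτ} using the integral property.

L{∫₀ᵗ f(τ)dτ} = F(s)/s with F(s) = 5s/(s² + 36), so the result is (5s/(s² + 36))/s = 5/(s² + 36)

Final answer: 5/(s² + 36)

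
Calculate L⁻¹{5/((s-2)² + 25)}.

Form: b/((s-a)² + b²) → e^(at)sin(bt). With a=2, b=5

Final answer: e^(2t)·sin(5t)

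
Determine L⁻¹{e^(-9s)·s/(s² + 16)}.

L⁻¹{s/(s² + 16)} = cos(4t). By the time shift theorem, L⁻¹{e^(-as)F(s)} = u(t-a)f(t-a) with a=9, so L⁻¹{e^(-9s)·s/(s² + 16)} = u(t-9)·cos(4(t-9))

Final answer: u(t-9)·cos(4(t-9))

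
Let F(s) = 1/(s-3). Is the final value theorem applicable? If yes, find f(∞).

sF(s) = s/(s-3) has a pole at s = 3 in the right half-plane. Theorem does NOT apply (unstable system; f(t) = e^(3t) grows without bound).

Final answer: Not applicable (unstable)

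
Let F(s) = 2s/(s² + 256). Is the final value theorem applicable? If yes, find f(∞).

The final value theorem requires all poles of sF(s) in the left half-plane. sF(s) = 2s²/(s² + 256) has poles at s = ±16i (imaginary axis). Theorem does NOT apply (oscillatory system).

Final answer: Not applicable (oscillatory)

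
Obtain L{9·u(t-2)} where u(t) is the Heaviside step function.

L{u(t-a)} = e^(-as)/s. Here a=2, so L{u(t-2)} = e^(-2s)/s, and L{9·u(t-2)} = 9·e^(-2s)/s

Final answer: 9·e^(-2s)/s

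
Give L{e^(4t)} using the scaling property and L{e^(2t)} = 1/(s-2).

Using L{f(at)} = (1/a)F(s/a) with a=2 and f(t) = e^(2t): L{e^(4t)} = (1/2) · 1/((s/2)-2) = (1/2) · 2/(s-4) = 1/(s-4)

Final answer: 1/(s-4)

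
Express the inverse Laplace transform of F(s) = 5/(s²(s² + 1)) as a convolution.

5/(s²(s² + 1)) = (1/s²)·(5/(s² + 1)) = L{t}·L{5·sin(t)}. So f(t) = t*(5·sin(t)) = ∫₀ᵗ 5τ·sin((t-τ)) dτ

Final answer: ∫₀ᵗ 5τ·sin((t-τ)) dτ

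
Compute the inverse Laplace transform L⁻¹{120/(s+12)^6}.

L⁻¹{n!/(s-a)^(n+1)} = t^n·e^(at), so L⁻¹{120/(s+12)^6} = t^5·e^(-12t)

Final answer: t^5·e^(-12t)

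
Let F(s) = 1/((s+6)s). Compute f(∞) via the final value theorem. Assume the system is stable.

f(∞) = lim_{s→0} sF(s) = lim_{s→0} 1/(s+6) = 1/6

Final answer: 1/6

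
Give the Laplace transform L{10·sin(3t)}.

L{sin(ωt)} = ω/(s² + ω²), so L{sin(3t)} = 3/(s² + 9). Then L{10·sin(3t)} = 10·3/(s² + 9) = 30/(s² + 9)

Final answer: 30/(s² + 9)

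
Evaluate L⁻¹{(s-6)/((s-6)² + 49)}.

Using frequency shift: L⁻¹{(s-a)/((s-a)² + b²)} = e^(at)cos(bt). Here a=6, b=7

Final answer: e^(6t)·cos(7t)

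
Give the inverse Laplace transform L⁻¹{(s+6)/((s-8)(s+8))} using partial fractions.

Using partial fractions, f(t) = (14e^(8t) + 2e^(-8t))/16

Final answer: (14e^(8t) + 2e^(-8t))/16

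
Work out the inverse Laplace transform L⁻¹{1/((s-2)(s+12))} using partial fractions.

Decompose: A/(s-2) + B/(s+12). A = 1/14, B = -1/14. f(t) = (e^(2t) - e^(-12t))/14

Final answer: (e^(2t) - e^(-12t))/14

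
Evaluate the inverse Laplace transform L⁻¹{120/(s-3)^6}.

L⁻¹{n!/(s-a)^(n+1)} = t^n·e^(at), so L⁻¹{120/(s-3)^6} = t^5·e^(3t)

Final answer: t^5·e^(3t)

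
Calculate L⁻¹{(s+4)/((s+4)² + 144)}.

Using frequency shift: L⁻¹{(s-a)/((s-a)² + b²)} = e^(at)cos(bt). Here a=-4, b=12

Final answer: e^(-4t)·cos(12t)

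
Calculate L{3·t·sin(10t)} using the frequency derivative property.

L{sin(10t)} = 10/(s² + 100). By L{t·f(t)} = -F'(s): -d/ds[10/(s² + 100)] = -(10)·(-2s)/(s² + 100)² = 20s/(s² + 100)². Then L{3·t·sin(10t)} = 3·20s/(s² + 100)² = 60s/(s² + 100)²

Final answer: 60s/(s² + 100)²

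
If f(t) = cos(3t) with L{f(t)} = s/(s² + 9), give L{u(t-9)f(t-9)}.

Time shift theorem: L{u(t-a)f(t-a)} = e^(-as)F(s). Here a=9, F(s) = s/(s² + 9), so L{u(t-9)f(t-9)} = e^(-9s)·s/(s² + 9)

Final answer: e^(-9s)·s/(s² + 9)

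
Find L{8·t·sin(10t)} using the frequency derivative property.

L{sin(10t)} = 10/(s² + 100). By L{t·f(t)} = -F'(s): -d/ds[10/(s² + 100)] = -(10)·(-2s)/(s² + 100)² = 20s/(s² + 100)². Then L{8·t·sin(10t)} = 8·20s/(s² + 100)² = 160s/(s² + 100)²

Final answer: 160s/(s² + 100)²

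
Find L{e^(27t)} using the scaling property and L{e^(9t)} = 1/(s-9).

Using L{f(at)} = (1/a)F(s/a) with a=3 and f(t) = e^(9t): L{e^(27t)} = (1/3) · 1/((s/3)-9) = (1/3) · 3/(s-27) = 1/(s-27)

Final answer: 1/(s-27)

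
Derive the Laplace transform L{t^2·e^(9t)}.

L{t^n·e^(at)} = n!/(s-a)^(n+1), so L{t^2·e^(9t)} = 2/(s-9)^3

Final answer: 2/(s-9)^3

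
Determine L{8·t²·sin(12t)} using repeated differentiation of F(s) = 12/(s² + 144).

F(s) = 12/(s² + 144). F'(s) = -24s/(s² + 144)². F''(s) = -24(144 - 3s²)/(s² + 144)³ = (72s² - 3456)/(s² + 144)³. So L{t²·sin(12t)} = (-1)² F''(s) = (72s² - 3456)/(s² + 144)³. Then L{8·t²·sin(12t)} = 8·(72s² - 3456)/(s² + 144)³ = (576s² - 27648)/(s² + 144)³

Final answer: (576s² - 27648)/(s² + 144)³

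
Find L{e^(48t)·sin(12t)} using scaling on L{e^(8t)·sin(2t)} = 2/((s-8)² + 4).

Scaling with a=6: L{e^(48t)·sin(12t)} = (1/6) · 2/((s/6-8)² + 4). Simplifying: 12/((s-48)² + 144)

Final answer: 12/((s-48)² + 144)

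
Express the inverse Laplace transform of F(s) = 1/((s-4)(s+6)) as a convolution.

1/((s-4)(s+6)) = (1/(s-4))·(1/(s+6)) = L{e^(4t)}·L{e^(-6t)}. So f(t) = e^(4t)*e^(-6t) = ∫₀ᵗ e^(4τ)·e^(-6(t-τ)) dτ

Final answer: ∫₀ᵗ e^(4τ)·e^(-6(t-τ)) dτ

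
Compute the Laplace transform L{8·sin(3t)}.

L{sin(ωt)} = ω/(s² + ω²), so L{sin(3t)} = 3/(s² + 9). Then L{8·sin(3t)} = 8·3/(s² + 9) = 24/(s² + 9)

Final answer: 24/(s² + 9)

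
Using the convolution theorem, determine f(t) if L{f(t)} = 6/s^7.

6/s^7 = (6/s)·(1/s^6) = L{6}·L{t^5/120}. By convolution, f(t) = 6*t^5/120 = ∫₀ᵗ 6·τ^5/120 dτ = 6·t^6/720

Final answer: 6·t^6/720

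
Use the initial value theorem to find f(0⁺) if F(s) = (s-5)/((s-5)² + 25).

f(0⁺) = lim_{s→∞} sF(s) = lim_{s→∞} s(s-5)/((s-5)² + 25) = 1

Final answer: 1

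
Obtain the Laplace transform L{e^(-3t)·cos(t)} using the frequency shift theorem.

Frequency shift: L{e^(at)f(t)} = F(s-a). L{e^(-3t)·cos(t)} = (s+3)/((s+3)² + 1)

Final answer: (s+3)/((s+3)² + 1)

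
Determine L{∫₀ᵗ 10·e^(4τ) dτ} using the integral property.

L{∫₀ᵗ f(τ)dτ} = F(s)/s with F(s) = 10/(s-4), so L{∫₀ᵗ 10·e^(4τ) dτ} = 10/(s(s-4))

Final answer: 10/(s(s-4))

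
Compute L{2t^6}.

L{t^n} = n!/s^(n+1). So L{2t^6} = 2·6!/s^7 = 1440/s^7

Final answer: 1440/s^7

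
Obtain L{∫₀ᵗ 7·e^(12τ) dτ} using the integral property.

L{∫₀ᵗ f(τ)dτ} = F(s)/s with F(s) = 7/(s-12), so L{∫₀ᵗ 7·e^(12τ) dτ} = 7/(s(s-12))

Final answer: 7/(s(s-12))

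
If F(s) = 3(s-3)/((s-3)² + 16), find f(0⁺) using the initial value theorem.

f(0⁺) = lim_{s→∞} sF(s) = lim_{s→∞} 3s(s-3)/((s-3)² + 16) = 3

Final answer: 3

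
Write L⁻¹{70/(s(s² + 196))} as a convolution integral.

70/(s(s² + 196)) = (1/s)·(70/(s² + 196)) = L{1}·L{5·sin(14t)}. So f(t) = 1*(5·sin(14t)) = ∫₀ᵗ 5·sin(14τ) dτ

Final answer: ∫₀ᵗ 5·sin(14τ) dτ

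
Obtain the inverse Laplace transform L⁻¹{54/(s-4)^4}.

L⁻¹{n!/(s-a)^(n+1)} = t^n·e^(at) with n=3, a=4. So L⁻¹{6/(s-4)^4} = t^3·e^(4t), and L⁻¹{54/(s-4)^4} = (54/6)·t^3·e^(4t) = 9·t^3·e^(4t)

Final answer: 9·t^3·e^(4t)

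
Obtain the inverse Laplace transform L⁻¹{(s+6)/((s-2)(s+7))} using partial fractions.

Using partial fractions, f(t) = (8e^(2t) + e^(-7t))/9

Final answer: (8e^(2t) + e^(-7t))/9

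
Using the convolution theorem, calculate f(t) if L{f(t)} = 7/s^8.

7/s^8 = (7/s)·(1/s^7) = L{7}·L{t^6/720}. By convolution, f(t) = 7*t^6/720 = ∫₀ᵗ 7·τ^6/720 dτ = 7·t^7/5040

Final answer: 7·t^7/5040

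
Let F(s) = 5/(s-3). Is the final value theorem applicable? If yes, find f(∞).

sF(s) = 5s/(s-3) has a pole at s = 3 in the right half-plane. Theorem does NOT apply (unstable system; f(t) = 5·e^(3t) grows without bound).

Final answer: Not applicable (unstable)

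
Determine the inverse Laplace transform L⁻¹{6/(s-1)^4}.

L⁻¹{n!/(s-a)^(n+1)} = t^n·e^(at) with n=3, a=1. So L⁻¹{6/(s-1)^4} = t^3·e^t

Final answer: t^3·e^t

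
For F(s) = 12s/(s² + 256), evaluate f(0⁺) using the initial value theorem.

f(0⁺) = lim_{s→∞} s·12s/(s² + 256) = lim_{s→∞} 12s²/(s² + 256) = 12

Final answer: 12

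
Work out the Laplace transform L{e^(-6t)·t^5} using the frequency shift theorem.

L{e^(at)·t^n} = n!/(s-a)^(n+1), so L{e^(-6t)·t^5} = 120/(s+6)^6

Final answer: 120/(s+6)^6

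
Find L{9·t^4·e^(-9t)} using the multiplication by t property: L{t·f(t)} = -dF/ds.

Using L{t^n·e^(at)} = n!/(s-a)^(n+1), L{t^4·e^(-9t)} = 24/(s+9)^5, so L{9·t^4·e^(-9t)} = 9·24/(s+9)^5 = 216/(s+9)^5

Final answer: 216/(s+9)^5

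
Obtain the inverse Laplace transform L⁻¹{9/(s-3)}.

L⁻¹{1/(s-a)} = e^(at), so L⁻¹{1/(s-3)} = e^(3t), and L⁻¹{9/(s-3)} = 9·e^(3t)

Final answer: 9·e^(3t)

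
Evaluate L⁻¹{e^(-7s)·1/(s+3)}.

L⁻¹{1/(s+3)} = e^(-3t). By the time shift theorem, L⁻¹{e^(-as)F(s)} = u(t-a)f(t-a) with a=7, so L⁻¹{e^(-7s)·1/(s+3)} = u(t-7)·e^(-3(t-7))

Final answer: u(t-7)·e^(-3(t-7))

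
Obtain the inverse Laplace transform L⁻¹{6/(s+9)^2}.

L⁻¹{n!/(s-a)^(n+1)} = t^n·e^(at) with n=1, a=-9. So L⁻¹{1/(s+9)^2} = t·e^(-9t), and L⁻¹{6/(s+9)^2} = (6/1)·t·e^(-9t) = 6·t·e^(-9t)

Final answer: 6·t·e^(-9t)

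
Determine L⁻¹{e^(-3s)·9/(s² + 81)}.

L⁻¹{9/(s² + 81)} = sin(9t). By the time shift theorem, L⁻¹{e^(-as)F(s)} = u(t-a)f(t-a) with a=3, so L⁻¹{e^(-3s)·9/(s² + 81)} = u(t-3)·sin(9(t-3))

Final answer: u(t-3)·sin(9(t-3))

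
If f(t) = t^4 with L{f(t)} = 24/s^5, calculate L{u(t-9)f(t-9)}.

Time shift theorem: L{u(t-a)f(t-a)} = e^(-as)F(s). Here a=9, F(s) = 24/s^5, so L{u(t-9)f(t-9)} = e^(-9s)·24/s^5

Final answer: e^(-9s)·24/s^5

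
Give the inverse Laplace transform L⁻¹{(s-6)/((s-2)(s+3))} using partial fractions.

Using partial fractions, f(t) = (-4e^(2t) + 9e^(-3t))/5

Final answer: (-4e^(2t) + 9e^(-3t))/5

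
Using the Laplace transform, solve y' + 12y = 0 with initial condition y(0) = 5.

L{y'} + 12L{y} = 0. sY - 5 + 12Y = 0. Y(s+12) = 5. Y = 5/(s+12)

Final answer: y(t) = 5e^(-12t)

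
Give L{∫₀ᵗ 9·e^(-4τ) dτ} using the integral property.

L{∫₀ᵗ f(τ)dτ} = F(s)/s with F(s) = 9/(s+4), so L{∫₀ᵗ 9·e^(-4τ) dτ} = 9/(s(s+4))

Final answer: 9/(s(s+4))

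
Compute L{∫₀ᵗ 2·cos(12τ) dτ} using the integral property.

L{∫₀ᵗ f(τ)dτ} = F(s)/s with F(s) = 2s/(s² + 144), so the result is (2s/(s² + 144))/s = 2/(s² + 144)

Final answer: 2/(s² + 144)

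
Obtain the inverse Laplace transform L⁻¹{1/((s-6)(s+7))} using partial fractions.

Decompose: A/(s-6) + B/(s+7). A = 1/13, B = -1/13. f(t) = (e^(6t) - e^(-7t))/13

Final answer: (e^(6t) - e^(-7t))/13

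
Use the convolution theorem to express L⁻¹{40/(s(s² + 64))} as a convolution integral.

40/(s(s² + 64)) = (1/s)·(40/(s² + 64)) = L{1}·L{5·sin(8t)}. So f(t) = 1*(5·sin(8t)) = ∫₀ᵗ 5·sin(8τ) dτ

Final answer: ∫₀ᵗ 5·sin(8τ) dτ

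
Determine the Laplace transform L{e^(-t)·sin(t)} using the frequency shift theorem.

Frequency shift: L{e^(at)f(t)} = F(s-a). L{e^(-t)·sin(t)} = 1/((s+1)² + 1)

Final answer: 1/((s+1)² + 1)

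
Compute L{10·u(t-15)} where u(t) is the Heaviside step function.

L{u(t-a)} = e^(-as)/s. Here a=15, so L{u(t-15)} = e^(-15s)/s, and L{10·u(t-15)} = 10·e^(-15s)/s

Final answer: 10·e^(-15s)/s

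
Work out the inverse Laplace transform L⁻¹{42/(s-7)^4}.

L⁻¹{n!/(s-a)^(n+1)} = t^n·e^(at) with n=3, a=7. So L⁻¹{6/(s-7)^4} = t^3·e^(7t), and L⁻¹{42/(s-7)^4} = (42/6)·t^3·e^(7t) = 7·t^3·e^(7t)

Final answer: 7·t^3·e^(7t)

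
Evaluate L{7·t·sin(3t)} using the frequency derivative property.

L{sin(3t)} = 3/(s² + 9). By L{t·f(t)} = -F'(s): -d/ds[3/(s² + 9)] = -(3)·(-2s)/(s² + 9)² = 6s/(s² + 9)². Then L{7·t·sin(3t)} = 7·6s/(s² + 9)² = 42s/(s² + 9)²

Final answer: 42s/(s² + 9)²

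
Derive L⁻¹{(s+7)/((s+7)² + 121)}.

Using frequency shift: L⁻¹{(s-a)/((s-a)² + b²)} = e^(at)cos(bt). Here a=-7, b=11

Final answer: e^(-7t)·cos(11t)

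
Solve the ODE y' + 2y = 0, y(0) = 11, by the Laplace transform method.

L{y'} + 2L{y} = 0. sY - 11 + 2Y = 0. Y(s+2) = 11. Y = 11/(s+2)

Final answer: y(t) = 11e^(-2t)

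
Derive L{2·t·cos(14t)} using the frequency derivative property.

L{cos(14t)} = s/(s² + 196). Derivative: d/ds[s/(s² + 196)] = [(s² + 196) - s·2s]/(s² + 196)² = (196 - s²)/(s² + 196)². So L{t·cos(14t)} = -F'(s) = (s² - 196)/(s² + 196)². Then L{2·t·cos(14t)} = 2·(s² - 196)/(s² + 196)²

Final answer: 2·(s² - 196)/(s² + 196)²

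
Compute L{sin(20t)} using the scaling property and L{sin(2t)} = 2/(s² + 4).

Using L{f(at)} = (1/a)F(s/a) with a=10: L{sin(20t)} = (1/10) · 2/((s/10)² + 4) = (1/10) · 2·100/(s² + 400) = 20/(s² + 400)

Final answer: 20/(s² + 400)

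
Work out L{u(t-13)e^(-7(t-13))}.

u(t-a)f(t-a) with f(t)=e^(-7t). L{e^(-7t)} = 1/(s+7). By time shift: e^(-13s)/(s+7)

Final answer: e^(-13s)/(s+7)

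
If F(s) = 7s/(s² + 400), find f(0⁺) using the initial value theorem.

f(0⁺) = lim_{s→∞} s·7s/(s² + 400) = lim_{s→∞} 7s²/(s² + 400) = 7

Final answer: 7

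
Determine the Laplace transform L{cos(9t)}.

L{cos(ωt)} = s/(s² + ω²), so L{cos(9t)} = s/(s² + 81)

Final answer: s/(s² + 81)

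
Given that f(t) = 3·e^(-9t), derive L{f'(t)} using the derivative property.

f(0) = 3, F(s) = 3/(s+9). L{f'(t)} = s·F(s) - f(0) = 3s/(s+9) - 3 = (3s - 3(s+9))/(s+9) = -27/(s+9)

Final answer: -27/(s+9)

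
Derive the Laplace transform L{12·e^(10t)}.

L{e^(at)} = 1/(s-a), so L{e^(10t)} = 1/(s-10). Then L{12·e^(10t)} = 12/(s-10)

Final answer: 12/(s-10)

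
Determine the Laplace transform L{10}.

L{10} = 10 · L{1} = 10/s

Final answer: 10/s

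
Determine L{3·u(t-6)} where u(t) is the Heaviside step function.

L{u(t-a)} = e^(-as)/s. Here a=6, so L{u(t-6)} = e^(-6s)/s, and L{3·u(t-6)} = 3·e^(-6s)/s

Final answer: 3·e^(-6s)/s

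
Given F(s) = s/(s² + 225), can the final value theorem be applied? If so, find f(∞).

The final value theorem requires all poles of sF(s) in the left half-plane. sF(s) = s²/(s² + 225) has poles at s = ±15i (imaginary axis). Theorem does NOT apply (oscillatory system).

Final answer: Not applicable (oscillatory)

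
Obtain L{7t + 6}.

L{7t + 6} = 7·L{t} + 6·L{1} = 7/s² + 6/s

Final answer: 7/s² + 6/s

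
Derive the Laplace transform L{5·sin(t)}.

L{sin(ωt)} = ω/(s² + ω²), so L{sin(t)} = 1/(s² + 1). Then L{5·sin(t)} = 5·1/(s² + 1) = 5/(s² + 1)

Final answer: 5/(s² + 1)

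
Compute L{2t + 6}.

L{2t + 6} = 2·L{t} + 6·L{1} = 2/s² + 6/s

Final answer: 2/s² + 6/s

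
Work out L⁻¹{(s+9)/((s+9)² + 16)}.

Using frequency shift: L⁻¹{(s-a)/((s-a)² + b²)} = e^(at)cos(bt). Here a=-9, b=4

Final answer: e^(-9t)·cos(4t)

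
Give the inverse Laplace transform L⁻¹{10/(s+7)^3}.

L⁻¹{n!/(s-a)^(n+1)} = t^n·e^(at) with n=2, a=-7. So L⁻¹{2/(s+7)^3} = t^2·e^(-7t), and L⁻¹{10/(s+7)^3} = (10/2)·t^2·e^(-7t) = 5·t^2·e^(-7t)

Final answer: 5·t^2·e^(-7t)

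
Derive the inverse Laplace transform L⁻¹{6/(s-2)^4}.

L⁻¹{n!/(s-a)^(n+1)} = t^n·e^(at), so L⁻¹{6/(s-2)^4} = t^3·e^(2t)

Final answer: t^3·e^(2t)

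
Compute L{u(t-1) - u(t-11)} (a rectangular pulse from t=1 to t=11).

L{u(t-a)} = e^(-as)/s. L{u(t-1) - u(t-11)} = (e^(-s) - e^(-11s))/s

Final answer: (e^(-s) - e^(-11s))/s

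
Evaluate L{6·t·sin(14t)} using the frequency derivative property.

L{sin(14t)} = 14/(s² + 196). By L{t·f(t)} = -F'(s): -d/ds[14/(s² + 196)] = -(14)·(-2s)/(s² + 196)² = 28s/(s² + 196)². Then L{6·t·sin(14t)} = 6·28s/(s² + 196)² = 168s/(s² + 196)²

Final answer: 168s/(s² + 196)²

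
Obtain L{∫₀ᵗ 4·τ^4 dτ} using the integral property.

L{∫₀ᵗ f(τ)dτ} = F(s)/s with f(t) = 4t^4. F(s) = 96/s^5, so L{∫₀ᵗ 4·τ^4 dτ} = (96/s^5)/s = 96/s^6. (Check: ∫₀ᵗ 4·τ^4 dτ = 4t^5/5.)

Final answer: 96/s^6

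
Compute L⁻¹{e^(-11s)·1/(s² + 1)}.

L⁻¹{1/(s² + 1)} = sin(t). By the time shift theorem, L⁻¹{e^(-as)F(s)} = u(t-a)f(t-a) with a=11, so L⁻¹{e^(-11s)·1/(s² + 1)} = u(t-11)·sin((t-11))

Final answer: u(t-11)·sin((t-11))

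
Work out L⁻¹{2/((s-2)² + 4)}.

Form: b/((s-a)² + b²) → e^(at)sin(bt). With a=2, b=2

Final answer: e^(2t)·sin(2t)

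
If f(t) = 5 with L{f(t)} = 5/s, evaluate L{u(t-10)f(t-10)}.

Time shift theorem: L{u(t-a)f(t-a)} = e^(-as)F(s). Here a=10, F(s) = 5/s, so L{u(t-10)f(t-10)} = e^(-10s)·5/s

Final answer: e^(-10s)·5/s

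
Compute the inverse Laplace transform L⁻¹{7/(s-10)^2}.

L⁻¹{n!/(s-a)^(n+1)} = t^n·e^(at) with n=1, a=10. So L⁻¹{1/(s-10)^2} = t·e^(10t), and L⁻¹{7/(s-10)^2} = (7/1)·t·e^(10t) = 7·t·e^(10t)

Final answer: 7·t·e^(10t)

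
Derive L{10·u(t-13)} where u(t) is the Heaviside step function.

L{u(t-a)} = e^(-as)/s. Here a=13, so L{u(t-13)} = e^(-13s)/s, and L{10·u(t-13)} = 10·e^(-13s)/s

Final answer: 10·e^(-13s)/s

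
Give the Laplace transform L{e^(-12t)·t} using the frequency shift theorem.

L{e^(at)·t^n} = n!/(s-a)^(n+1), so L{e^(-12t)·t} = 1/(s+12)^2

Final answer: 1/(s+12)^2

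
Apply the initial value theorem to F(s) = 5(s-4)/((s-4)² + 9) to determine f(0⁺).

f(0⁺) = lim_{s→∞} sF(s) = lim_{s→∞} 5s(s-4)/((s-4)² + 9) = 5

Final answer: 5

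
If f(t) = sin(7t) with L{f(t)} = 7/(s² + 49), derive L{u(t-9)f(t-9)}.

Time shift theorem: L{u(t-a)f(t-a)} = e^(-as)F(s). Here a=9, F(s) = 7/(s² + 49), so L{u(t-9)f(t-9)} = e^(-9s)·7/(s² + 49)

Final answer: e^(-9s)·7/(s² + 49)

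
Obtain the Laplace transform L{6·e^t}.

L{e^(at)} = 1/(s-a), so L{e^t} = 1/(s-1). Then L{6·e^t} = 6/(s-1)

Final answer: 6/(s-1)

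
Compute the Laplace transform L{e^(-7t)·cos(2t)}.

L{e^(at)·cos(ωt)} = (s-a)/((s-a)² + ω²), so L{e^(-7t)·cos(2t)} = (s+7)/((s+7)² + 4)

Final answer: (s+7)/((s+7)² + 4)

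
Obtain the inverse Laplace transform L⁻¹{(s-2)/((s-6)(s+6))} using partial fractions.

Using partial fractions, f(t) = (4e^(6t) + 8e^(-6t))/12

Final answer: (4e^(6t) + 8e^(-6t))/12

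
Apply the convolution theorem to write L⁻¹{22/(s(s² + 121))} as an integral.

22/(s(s² + 121)) = (1/s)·(22/(s² + 121)) = L{1}·L{2·sin(11t)}. So f(t) = 1*(2·sin(11t)) = ∫₀ᵗ 2·sin(11τ) dτ

Final answer: ∫₀ᵗ 2·sin(11τ) dτ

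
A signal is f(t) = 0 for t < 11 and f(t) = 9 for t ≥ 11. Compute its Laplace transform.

f(t) = 9·u(t-11). L{u(t-11)} = e^(-11s)/s, so L{f(t)} = 9·e^(-11s)/s

Final answer: 9·e^(-11s)/s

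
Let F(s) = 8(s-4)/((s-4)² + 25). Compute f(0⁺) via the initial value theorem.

f(0⁺) = lim_{s→∞} sF(s) = lim_{s→∞} 8s(s-4)/((s-4)² + 25) = 8

Final answer: 8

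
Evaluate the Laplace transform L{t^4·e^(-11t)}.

L{t^n·e^(at)} = n!/(s-a)^(n+1), so L{t^4·e^(-11t)} = 24/(s+11)^5

Final answer: 24/(s+11)^5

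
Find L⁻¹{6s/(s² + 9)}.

This is the form c·s/(s² + a²) with a = 3, c = 6. L⁻¹ = 6·cos(3t)

Final answer: 6·cos(3t)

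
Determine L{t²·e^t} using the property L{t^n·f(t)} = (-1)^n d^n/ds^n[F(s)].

L{e^t} = 1/(s-1). d/ds[1/(s-1)] = -1/(s-1)². d²/ds²[1/(s-1)] = 2/(s-1)³. So L{t²·e^t} = (-1)² · 2/(s-1)³ = 2/(s-1)³

Final answer: 2/(s-1)³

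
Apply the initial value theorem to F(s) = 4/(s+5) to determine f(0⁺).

f(0⁺) = lim_{s→∞} s·4/(s+5) = lim_{s→∞} 4s/(s+5) = 4

Final answer: 4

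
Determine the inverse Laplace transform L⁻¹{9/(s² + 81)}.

L⁻¹{9/(s² + 81)} = sin(9t)

Final answer: sin(9t)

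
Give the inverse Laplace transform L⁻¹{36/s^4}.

L⁻¹{n!/s^(n+1)} = t^n with n=3. So L⁻¹{6/s^4} = t^3, and L⁻¹{36/s^4} = (36/6)·t^3 = 6·t^3

Final answer: 6·t^3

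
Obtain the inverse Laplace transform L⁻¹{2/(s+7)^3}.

L⁻¹{n!/(s-a)^(n+1)} = t^n·e^(at) with n=2, a=-7. So L⁻¹{2/(s+7)^3} = t^2·e^(-7t)

Final answer: t^2·e^(-7t)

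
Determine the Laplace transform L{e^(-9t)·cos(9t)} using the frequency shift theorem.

Frequency shift: L{e^(at)f(t)} = F(s-a). L{e^(-9t)·cos(9t)} = (s+9)/((s+9)² + 81)

Final answer: (s+9)/((s+9)² + 81)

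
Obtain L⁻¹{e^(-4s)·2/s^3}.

L⁻¹{2/s^3} = t^2. By the time shift theorem, L⁻¹{e^(-as)F(s)} = u(t-a)f(t-a) with a=4, so L⁻¹{e^(-4s)·2/s^3} = u(t-4)·(t-4)^2

Final answer: u(t-4)·(t-4)^2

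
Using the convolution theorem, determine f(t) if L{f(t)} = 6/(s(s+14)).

6/(s(s+14)) = (6/s)·(1/(s+14)) = L{6}·L{e^(-14t)}. By convolution, f(t) = 6*e^(-14t) = ∫₀ᵗ 6·e^(-14τ) dτ = 6·(1 - e^(-14t))/14

Final answer: 6·(1 - e^(-14t))/14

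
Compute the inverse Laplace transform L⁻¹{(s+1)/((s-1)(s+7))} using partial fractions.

Using partial fractions, f(t) = (2e^t + 6e^(-7t))/8

Final answer: (2e^t + 6e^(-7t))/8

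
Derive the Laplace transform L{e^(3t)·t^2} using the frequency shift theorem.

L{e^(at)·t^n} = n!/(s-a)^(n+1), so L{e^(3t)·t^2} = 2/(s-3)^3

Final answer: 2/(s-3)^3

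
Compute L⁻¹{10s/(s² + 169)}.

This is the form c·s/(s² + a²) with a = 13, c = 10. L⁻¹ = 10·cos(13t)

Final answer: 10·cos(13t)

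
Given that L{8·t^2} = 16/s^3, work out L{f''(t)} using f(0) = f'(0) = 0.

L{f''(t)} = s²F(s) - sf(0) - f'(0) = s²·16/s^3 - 0 - 0 = 16/s

Final answer: 16/s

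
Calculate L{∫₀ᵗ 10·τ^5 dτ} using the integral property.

L{∫₀ᵗ f(τ)dτ} = F(s)/s with f(t) = 10t^5. F(s) = 1200/s^6, so L{∫₀ᵗ 10·τ^5 dτ} = (1200/s^6)/s = 1200/s^7. (Check: ∫₀ᵗ 10·τ^5 dτ = 10t^6/6.)

Final answer: 1200/s^7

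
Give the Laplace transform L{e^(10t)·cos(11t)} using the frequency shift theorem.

Frequency shift: L{e^(at)f(t)} = F(s-a). L{e^(10t)·cos(11t)} = (s-10)/((s-10)² + 121)

Final answer: (s-10)/((s-10)² + 121)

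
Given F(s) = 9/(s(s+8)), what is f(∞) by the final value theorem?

f(∞) = lim_{s→0} s·9/(s(s+8)) = lim_{s→0} 9/(s+8) = 9/8 = 9/8

Final answer: 9/8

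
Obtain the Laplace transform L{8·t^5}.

L{t^n} = n!/s^(n+1), so L{t^5} = 120/s^6. Then L{8·t^5} = 8·120/s^6 = 960/s^6

Final answer: 960/s^6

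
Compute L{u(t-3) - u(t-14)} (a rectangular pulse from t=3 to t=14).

L{u(t-a)} = e^(-as)/s. L{u(t-3) - u(t-14)} = (e^(-3s) - e^(-14s))/s

Final answer: (e^(-3s) - e^(-14s))/s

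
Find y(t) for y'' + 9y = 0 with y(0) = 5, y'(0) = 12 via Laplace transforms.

L{y''} + 9L{y} = 0. s²Y - 5s - 12 + 9Y = 0. Y(s² + 9) = 5s + 12. Y = (5s + 12)/(s² + 9). Inverting: y(t) = 5cos(3t) + 4sin(3t)

Final answer: y(t) = 5cos(3t) + 4sin(3t)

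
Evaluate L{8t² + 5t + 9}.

L{8t² + 5t + 9} = 8·2/s³ + 5/s² + 9/s = 16/s³ + 5/s² + 9/s

Final answer: 16/s³ + 5/s² + 9/s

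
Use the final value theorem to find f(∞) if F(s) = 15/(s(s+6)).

f(∞) = lim_{s→0} s·15/(s(s+6)) = lim_{s→0} 15/(s+6) = 15/6 = 5/2

Final answer: 5/2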